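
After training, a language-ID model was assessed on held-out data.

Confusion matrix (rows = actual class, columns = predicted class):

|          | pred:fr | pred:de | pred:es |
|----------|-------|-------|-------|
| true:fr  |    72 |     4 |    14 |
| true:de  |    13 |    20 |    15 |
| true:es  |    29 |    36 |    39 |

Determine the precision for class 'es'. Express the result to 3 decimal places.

0.574

Take TP from the diagonal, FP from the rest of the 'es' prediction marginal, FN from the rest of the 'es' actual marginal.
precision = TP/(TP+FP).
es: TP=39, FP=14+15=29 → 39/68 = 0.5735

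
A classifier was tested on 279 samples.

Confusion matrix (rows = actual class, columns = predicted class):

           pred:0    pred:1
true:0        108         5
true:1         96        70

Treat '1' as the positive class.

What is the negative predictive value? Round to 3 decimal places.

NPV = TN/(TN+FN) = 108/(108+96) = 0.529

0.529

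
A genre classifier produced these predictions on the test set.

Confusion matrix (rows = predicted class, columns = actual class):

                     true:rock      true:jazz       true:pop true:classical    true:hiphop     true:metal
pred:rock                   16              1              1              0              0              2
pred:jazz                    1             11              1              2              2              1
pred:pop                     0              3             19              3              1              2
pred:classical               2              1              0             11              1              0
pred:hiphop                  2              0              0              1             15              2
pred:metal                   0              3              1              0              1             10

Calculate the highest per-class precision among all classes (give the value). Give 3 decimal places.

Per-class precision (TP/(TP+FP)):
  rock: TP=16, FP=1+1+0+0+2=4 → 16/20 = 0.8000
  jazz: TP=11, FP=1+1+2+2+1=7 → 11/18 = 0.6111
  pop: TP=19, FP=0+3+3+1+2=9 → 19/28 = 0.6786
  classical: TP=11, FP=2+1+0+1+0=4 → 11/15 = 0.7333
  hiphop: TP=15, FP=2+0+0+1+2=5 → 15/20 = 0.7500
  metal: TP=10, FP=0+3+1+0+1=5 → 10/15 = 0.6667
Highest is class 'rock' with precision = 0.800.

0.800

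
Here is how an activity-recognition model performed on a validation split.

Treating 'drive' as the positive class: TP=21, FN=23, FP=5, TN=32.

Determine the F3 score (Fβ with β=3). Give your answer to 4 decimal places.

Fβ = (1+β²)·TP / ((1+β²)·TP + β²·FN + FP), with β²=9
= 10·21 / (10·21 + 9·23 + 5) = 0.4976

0.4976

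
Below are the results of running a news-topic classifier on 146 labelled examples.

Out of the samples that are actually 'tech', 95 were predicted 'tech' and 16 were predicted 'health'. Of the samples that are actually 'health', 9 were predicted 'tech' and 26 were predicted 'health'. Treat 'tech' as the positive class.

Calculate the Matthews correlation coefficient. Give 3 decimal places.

0.565

MCC = (TP·TN − FP·FN) / √((TP+FP)(TP+FN)(TN+FP)(TN+FN))
Numerator = 95·26 − 9·16 = 2326
Denominator = √(104·111·35·42) = √16969680 = 4119.4271
MCC = 2326 / 4119.4271 = 0.565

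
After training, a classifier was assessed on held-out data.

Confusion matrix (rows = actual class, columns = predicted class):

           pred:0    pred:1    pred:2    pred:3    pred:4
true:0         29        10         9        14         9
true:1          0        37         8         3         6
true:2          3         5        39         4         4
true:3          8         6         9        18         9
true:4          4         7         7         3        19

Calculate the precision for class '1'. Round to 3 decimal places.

Take TP from the diagonal, FP from the rest of the '1' prediction marginal, FN from the rest of the '1' actual marginal.
precision = TP/(TP+FP).
1: TP=37, FP=10+5+6+7=28 → 37/65 = 0.5692

0.569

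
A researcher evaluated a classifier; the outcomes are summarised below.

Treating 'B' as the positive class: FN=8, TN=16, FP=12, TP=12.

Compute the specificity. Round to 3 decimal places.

0.571

Specificity = TN/(TN+FP) = 16/(16+12) = 0.571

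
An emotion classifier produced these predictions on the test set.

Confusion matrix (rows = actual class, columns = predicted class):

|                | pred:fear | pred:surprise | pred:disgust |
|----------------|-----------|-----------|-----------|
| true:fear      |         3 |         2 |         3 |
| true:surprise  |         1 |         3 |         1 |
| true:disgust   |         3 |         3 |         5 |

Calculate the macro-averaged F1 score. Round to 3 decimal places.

Per-class F1 score (2·TP/(2·TP+FP+FN)):
  fear: TP=3, FP=1+3=4, FN=2+3=5 → 6/15 = 0.4000
  surprise: TP=3, FP=2+3=5, FN=1+1=2 → 6/13 = 0.4615
  disgust: TP=5, FP=3+1=4, FN=3+3=6 → 10/20 = 0.5000
Macro-F1 score = mean = (0.4000 + 0.4615 + 0.5000) / 3 = 0.454

0.454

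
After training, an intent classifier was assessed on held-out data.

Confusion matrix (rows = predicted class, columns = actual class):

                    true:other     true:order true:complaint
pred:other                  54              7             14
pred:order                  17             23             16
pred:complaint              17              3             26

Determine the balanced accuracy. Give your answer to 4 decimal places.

0.5916

Balanced accuracy = mean of per-class recall.
  other: recall = 54/88 = 0.61364
  order: recall = 23/33 = 0.69697
  complaint: recall = 26/56 = 0.46429
Mean = (0.61364 + 0.69697 + 0.46429) / 3 = 0.5916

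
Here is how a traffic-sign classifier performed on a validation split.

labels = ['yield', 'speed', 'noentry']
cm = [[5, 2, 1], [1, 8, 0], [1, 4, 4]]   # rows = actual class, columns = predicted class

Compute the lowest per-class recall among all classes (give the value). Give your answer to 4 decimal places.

Per-class recall (TP/(TP+FN)):
  yield: TP=5, FN=2+1=3 → 5/8 = 0.62500
  speed: TP=8, FN=1+0=1 → 8/9 = 0.88889
  noentry: TP=4, FN=1+4=5 → 4/9 = 0.44444
Lowest is class 'noentry' with recall = 0.4444.

0.4444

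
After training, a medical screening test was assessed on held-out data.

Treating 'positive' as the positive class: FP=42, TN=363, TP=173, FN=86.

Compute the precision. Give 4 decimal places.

0.8047

Precision = TP/(TP+FP) = 173/(173+42) = 173/215 = 0.8047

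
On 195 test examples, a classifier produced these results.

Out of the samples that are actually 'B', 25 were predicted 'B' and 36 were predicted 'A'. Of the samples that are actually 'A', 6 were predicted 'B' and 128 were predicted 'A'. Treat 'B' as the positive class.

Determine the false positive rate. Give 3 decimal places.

0.045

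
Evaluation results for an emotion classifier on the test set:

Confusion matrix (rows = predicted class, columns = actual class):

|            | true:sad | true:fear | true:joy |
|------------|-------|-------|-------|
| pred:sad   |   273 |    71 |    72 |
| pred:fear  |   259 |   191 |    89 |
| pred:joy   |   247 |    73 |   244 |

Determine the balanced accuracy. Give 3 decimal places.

0.508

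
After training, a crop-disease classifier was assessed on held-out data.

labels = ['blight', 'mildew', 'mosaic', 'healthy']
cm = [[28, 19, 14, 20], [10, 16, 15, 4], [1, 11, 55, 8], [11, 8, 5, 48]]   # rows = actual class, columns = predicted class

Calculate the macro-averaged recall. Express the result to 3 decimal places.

0.525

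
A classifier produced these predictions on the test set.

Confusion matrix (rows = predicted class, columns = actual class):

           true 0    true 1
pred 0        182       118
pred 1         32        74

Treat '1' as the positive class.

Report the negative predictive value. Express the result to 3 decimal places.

0.607

NPV = TN/(TN+FN) = 182/(182+118) = 0.607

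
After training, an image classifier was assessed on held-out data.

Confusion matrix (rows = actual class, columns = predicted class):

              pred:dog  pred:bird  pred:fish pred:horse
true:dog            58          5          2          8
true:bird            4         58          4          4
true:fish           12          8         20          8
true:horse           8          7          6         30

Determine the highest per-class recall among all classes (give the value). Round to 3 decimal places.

Per-class recall (TP/(TP+FN)):
  dog: TP=58, FN=5+2+8=15 → 58/73 = 0.7945
  bird: TP=58, FN=4+4+4=12 → 58/70 = 0.8286
  fish: TP=20, FN=12+8+8=28 → 20/48 = 0.4167
  horse: TP=30, FN=8+7+6=21 → 30/51 = 0.5882
Highest is class 'bird' with recall = 0.829.

0.829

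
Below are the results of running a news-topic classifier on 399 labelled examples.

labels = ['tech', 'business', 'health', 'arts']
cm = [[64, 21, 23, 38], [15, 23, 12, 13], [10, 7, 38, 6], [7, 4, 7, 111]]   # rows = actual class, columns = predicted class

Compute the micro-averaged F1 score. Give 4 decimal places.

0.5915

Micro-averaging pools counts across classes: ΣTP=236, ΣFP=163, ΣFN=163.
Micro-F1 score = 2·TP/(2·TP+FP+FN) on pooled counts = 0.5915 (equals overall accuracy in single-label multiclass).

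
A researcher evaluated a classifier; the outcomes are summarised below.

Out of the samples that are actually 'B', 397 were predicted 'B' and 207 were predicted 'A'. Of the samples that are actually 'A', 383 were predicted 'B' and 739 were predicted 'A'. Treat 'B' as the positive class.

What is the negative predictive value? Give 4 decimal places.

0.7812

NPV = TN/(TN+FN) = 739/(739+207) = 0.7812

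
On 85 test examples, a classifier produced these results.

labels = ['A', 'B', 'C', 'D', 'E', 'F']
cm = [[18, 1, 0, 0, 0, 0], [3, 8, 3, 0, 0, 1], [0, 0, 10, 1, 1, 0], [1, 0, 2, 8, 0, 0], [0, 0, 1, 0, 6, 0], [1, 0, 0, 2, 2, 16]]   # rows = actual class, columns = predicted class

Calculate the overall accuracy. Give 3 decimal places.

0.776

Accuracy = trace / total = (18+8+10+8+6+16=66) / 85 = 66/85 = 0.776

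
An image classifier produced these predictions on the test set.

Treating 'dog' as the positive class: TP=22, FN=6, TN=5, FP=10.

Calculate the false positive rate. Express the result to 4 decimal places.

0.6667

FPR = FP/(FP+TN) = 10/(10+5) = 0.6667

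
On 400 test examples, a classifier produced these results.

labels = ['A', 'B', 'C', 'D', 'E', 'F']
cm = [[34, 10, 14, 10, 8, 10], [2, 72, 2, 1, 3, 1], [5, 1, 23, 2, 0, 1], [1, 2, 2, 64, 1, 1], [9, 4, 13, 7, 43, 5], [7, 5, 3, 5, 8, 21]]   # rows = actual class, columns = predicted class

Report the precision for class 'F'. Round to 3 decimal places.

0.538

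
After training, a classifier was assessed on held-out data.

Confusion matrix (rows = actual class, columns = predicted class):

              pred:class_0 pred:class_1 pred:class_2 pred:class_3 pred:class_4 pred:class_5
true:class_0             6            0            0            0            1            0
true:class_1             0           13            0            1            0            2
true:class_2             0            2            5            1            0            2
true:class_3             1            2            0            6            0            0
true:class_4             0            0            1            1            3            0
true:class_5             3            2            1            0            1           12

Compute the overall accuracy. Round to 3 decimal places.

0.682

Accuracy = trace / total = (6+13+5+6+3+12=45) / 66 = 45/66 = 0.682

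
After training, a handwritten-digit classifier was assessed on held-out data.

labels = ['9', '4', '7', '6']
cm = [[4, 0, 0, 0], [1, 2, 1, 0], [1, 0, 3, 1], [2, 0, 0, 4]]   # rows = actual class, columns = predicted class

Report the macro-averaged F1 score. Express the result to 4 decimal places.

0.6818

Per-class F1 score (2·TP/(2·TP+FP+FN)):
  9: TP=4, FP=1+1+2=4, FN=0+0+0=0 → 8/12 = 0.66667
  4: TP=2, FP=0+0+0=0, FN=1+1+0=2 → 4/6 = 0.66667
  7: TP=3, FP=0+1+0=1, FN=1+0+1=2 → 6/9 = 0.66667
  6: TP=4, FP=0+0+1=1, FN=2+0+0=2 → 8/11 = 0.72727
Macro-F1 score = mean = (0.66667 + 0.66667 + 0.66667 + 0.72727) / 4 = 0.6818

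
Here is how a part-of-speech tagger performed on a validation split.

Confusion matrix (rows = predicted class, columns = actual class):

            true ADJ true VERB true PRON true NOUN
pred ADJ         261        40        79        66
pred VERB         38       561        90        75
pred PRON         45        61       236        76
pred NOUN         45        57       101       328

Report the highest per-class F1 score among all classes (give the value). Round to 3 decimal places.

0.757

Per-class F1 score (2·TP/(2·TP+FP+FN)):
  ADJ: TP=261, FP=40+79+66=185, FN=38+45+45=128 → 522/835 = 0.6251
  VERB: TP=561, FP=38+90+75=203, FN=40+61+57=158 → 1122/1483 = 0.7566
  PRON: TP=236, FP=45+61+76=182, FN=79+90+101=270 → 472/924 = 0.5108
  NOUN: TP=328, FP=45+57+101=203, FN=66+75+76=217 → 656/1076 = 0.6097
Highest is class 'VERB' with F1 score = 0.757.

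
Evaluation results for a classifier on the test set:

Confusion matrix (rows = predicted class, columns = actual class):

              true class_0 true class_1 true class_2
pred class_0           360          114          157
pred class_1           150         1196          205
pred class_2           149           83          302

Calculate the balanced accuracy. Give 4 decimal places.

0.6199

Balanced accuracy = mean of per-class recall.
  class_0: recall = 360/659 = 0.54628
  class_1: recall = 1196/1393 = 0.85858
  class_2: recall = 302/664 = 0.45482
Mean = (0.54628 + 0.85858 + 0.45482) / 3 = 0.6199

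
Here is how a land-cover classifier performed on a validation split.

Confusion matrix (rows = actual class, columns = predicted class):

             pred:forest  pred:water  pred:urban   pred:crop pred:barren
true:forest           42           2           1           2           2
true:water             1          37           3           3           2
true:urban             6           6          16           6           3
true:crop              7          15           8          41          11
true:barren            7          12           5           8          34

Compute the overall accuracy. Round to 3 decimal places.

Accuracy = trace / total = (42+37+16+41+34=170) / 280 = 170/280 = 0.607

0.607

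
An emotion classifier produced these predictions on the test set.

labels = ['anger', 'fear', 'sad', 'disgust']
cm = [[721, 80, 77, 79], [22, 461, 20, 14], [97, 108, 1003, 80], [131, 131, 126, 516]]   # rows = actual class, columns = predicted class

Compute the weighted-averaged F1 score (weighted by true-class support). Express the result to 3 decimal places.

0.736

Per-class F1 score (2·TP/(2·TP+FP+FN)):
  anger: TP=721, FP=22+97+131=250, FN=80+77+79=236 → 1442/1928 = 0.7479
  fear: TP=461, FP=80+108+131=319, FN=22+20+14=56 → 922/1297 = 0.7109
  sad: TP=1003, FP=77+20+126=223, FN=97+108+80=285 → 2006/2514 = 0.7979
  disgust: TP=516, FP=79+14+80=173, FN=131+131+126=388 → 1032/1593 = 0.6478
Weighted-F1 score = Σ (supportᵢ/N)·F1 scoreᵢ with N=3666: (957/3666)·0.7479 + (517/3666)·0.7109 + (1288/3666)·0.7979 + (904/3666)·0.6478 = 0.736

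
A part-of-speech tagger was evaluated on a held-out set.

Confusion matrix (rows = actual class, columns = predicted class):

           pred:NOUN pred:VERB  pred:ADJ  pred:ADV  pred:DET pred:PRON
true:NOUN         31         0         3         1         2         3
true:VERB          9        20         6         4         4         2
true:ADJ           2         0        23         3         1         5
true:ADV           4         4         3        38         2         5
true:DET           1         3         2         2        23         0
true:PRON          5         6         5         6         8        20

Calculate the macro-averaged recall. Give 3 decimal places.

Per-class recall (TP/(TP+FN)):
  NOUN: TP=31, FN=0+3+1+2+3=9 → 31/40 = 0.7750
  VERB: TP=20, FN=9+6+4+4+2=25 → 20/45 = 0.4444
  ADJ: TP=23, FN=2+0+3+1+5=11 → 23/34 = 0.6765
  ADV: TP=38, FN=4+4+3+2+5=18 → 38/56 = 0.6786
  DET: TP=23, FN=1+3+2+2+0=8 → 23/31 = 0.7419
  PRON: TP=20, FN=5+6+5+6+8=30 → 20/50 = 0.4000
Macro-recall = mean = (0.7750 + 0.4444 + 0.6765 + 0.6786 + 0.7419 + 0.4000) / 6 = 0.619

0.619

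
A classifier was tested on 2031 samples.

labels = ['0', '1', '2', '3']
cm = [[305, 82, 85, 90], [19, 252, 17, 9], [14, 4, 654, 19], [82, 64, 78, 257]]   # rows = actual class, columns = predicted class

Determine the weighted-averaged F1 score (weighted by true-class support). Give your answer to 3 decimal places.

Per-class F1 score (2·TP/(2·TP+FP+FN)):
  0: TP=305, FP=19+14+82=115, FN=82+85+90=257 → 610/982 = 0.6212
  1: TP=252, FP=82+4+64=150, FN=19+17+9=45 → 504/699 = 0.7210
  2: TP=654, FP=85+17+78=180, FN=14+4+19=37 → 1308/1525 = 0.8577
  3: TP=257, FP=90+9+19=118, FN=82+64+78=224 → 514/856 = 0.6005
Weighted-F1 score = Σ (supportᵢ/N)·F1 scoreᵢ with N=2031: (562/2031)·0.6212 + (297/2031)·0.7210 + (691/2031)·0.8577 + (481/2031)·0.6005 = 0.711

0.711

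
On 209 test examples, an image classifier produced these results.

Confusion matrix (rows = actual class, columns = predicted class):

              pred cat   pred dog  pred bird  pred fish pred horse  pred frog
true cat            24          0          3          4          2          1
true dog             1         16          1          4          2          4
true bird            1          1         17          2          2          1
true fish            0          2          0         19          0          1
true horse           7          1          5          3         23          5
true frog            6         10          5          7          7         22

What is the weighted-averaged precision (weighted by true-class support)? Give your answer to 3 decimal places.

Per-class precision (TP/(TP+FP)):
  cat: TP=24, FP=1+1+0+7+6=15 → 24/39 = 0.6154
  dog: TP=16, FP=0+1+2+1+10=14 → 16/30 = 0.5333
  bird: TP=17, FP=3+1+0+5+5=14 → 17/31 = 0.5484
  fish: TP=19, FP=4+4+2+3+7=20 → 19/39 = 0.4872
  horse: TP=23, FP=2+2+2+0+7=13 → 23/36 = 0.6389
  frog: TP=22, FP=1+4+1+1+5=12 → 22/34 = 0.6471
Weighted-precision = Σ (supportᵢ/N)·precisionᵢ with N=209: (34/209)·0.6154 + (28/209)·0.5333 + (24/209)·0.5484 + (22/209)·0.4872 + (44/209)·0.6389 + (57/209)·0.6471 = 0.597

0.597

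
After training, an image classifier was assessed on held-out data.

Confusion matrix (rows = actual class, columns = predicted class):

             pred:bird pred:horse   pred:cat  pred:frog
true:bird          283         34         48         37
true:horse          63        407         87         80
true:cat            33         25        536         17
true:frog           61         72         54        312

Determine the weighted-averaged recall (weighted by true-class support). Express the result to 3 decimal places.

0.716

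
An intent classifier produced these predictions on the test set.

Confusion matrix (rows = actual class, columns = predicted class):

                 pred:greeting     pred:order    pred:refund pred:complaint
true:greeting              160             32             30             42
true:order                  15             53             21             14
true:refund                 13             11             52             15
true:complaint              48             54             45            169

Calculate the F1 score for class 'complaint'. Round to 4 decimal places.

F1 score = 2·TP/(2·TP+FP+FN).
complaint: TP=169, FP=42+14+15=71, FN=48+54+45=147 → 338/556 = 0.60791

0.6079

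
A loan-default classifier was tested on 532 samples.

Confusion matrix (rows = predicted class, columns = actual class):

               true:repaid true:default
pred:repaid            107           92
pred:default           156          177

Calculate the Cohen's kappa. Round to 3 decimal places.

Observed agreement pₒ = trace/N = 284/532 = 0.5338
Expected agreement pₑ = Σ (rowᵢ·colᵢ)/N² = (263·199 + 269·333)/532² = 0.5014
κ = (pₒ − pₑ)/(1 − pₑ) = (0.5338 − 0.5014)/(1 − 0.5014) = 0.065

0.065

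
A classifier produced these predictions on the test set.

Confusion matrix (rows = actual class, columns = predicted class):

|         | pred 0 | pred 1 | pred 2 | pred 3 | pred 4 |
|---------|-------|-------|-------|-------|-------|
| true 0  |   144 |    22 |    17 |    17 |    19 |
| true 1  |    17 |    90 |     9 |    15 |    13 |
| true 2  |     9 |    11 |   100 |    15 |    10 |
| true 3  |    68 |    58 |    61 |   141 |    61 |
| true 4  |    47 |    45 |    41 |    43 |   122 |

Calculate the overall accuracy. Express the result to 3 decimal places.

0.500

Accuracy = trace / total = (144+90+100+141+122=597) / 1195 = 597/1195 = 0.500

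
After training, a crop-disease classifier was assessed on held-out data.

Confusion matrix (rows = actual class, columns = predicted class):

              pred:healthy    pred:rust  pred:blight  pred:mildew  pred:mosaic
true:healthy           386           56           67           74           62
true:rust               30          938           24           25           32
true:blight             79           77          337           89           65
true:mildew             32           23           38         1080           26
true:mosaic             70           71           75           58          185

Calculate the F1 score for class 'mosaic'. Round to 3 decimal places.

Treat 'mosaic' as positive and all other classes as negative.
F1 score = 2·TP/(2·TP+FP+FN).
mosaic: TP=185, FP=62+32+65+26=185, FN=70+71+75+58=274 → 370/829 = 0.4463

0.446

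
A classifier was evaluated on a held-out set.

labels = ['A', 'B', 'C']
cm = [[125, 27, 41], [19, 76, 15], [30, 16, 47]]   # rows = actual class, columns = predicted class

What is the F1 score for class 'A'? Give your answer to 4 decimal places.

0.6812

Treat 'A' as positive and all other classes as negative.
F1 score = 2·TP/(2·TP+FP+FN).
A: TP=125, FP=19+30=49, FN=27+41=68 → 250/367 = 0.68120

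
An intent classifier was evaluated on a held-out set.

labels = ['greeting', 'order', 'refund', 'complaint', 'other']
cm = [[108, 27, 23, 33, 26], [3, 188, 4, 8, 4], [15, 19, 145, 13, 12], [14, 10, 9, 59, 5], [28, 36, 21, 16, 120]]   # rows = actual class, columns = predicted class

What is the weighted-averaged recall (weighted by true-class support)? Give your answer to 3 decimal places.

Per-class recall (TP/(TP+FN)):
  greeting: TP=108, FN=27+23+33+26=109 → 108/217 = 0.4977
  order: TP=188, FN=3+4+8+4=19 → 188/207 = 0.9082
  refund: TP=145, FN=15+19+13+12=59 → 145/204 = 0.7108
  complaint: TP=59, FN=14+10+9+5=38 → 59/97 = 0.6082
  other: TP=120, FN=28+36+21+16=101 → 120/221 = 0.5430
Weighted-recall = Σ (supportᵢ/N)·recallᵢ with N=946: (217/946)·0.4977 + (207/946)·0.9082 + (204/946)·0.7108 + (97/946)·0.6082 + (221/946)·0.5430 = 0.655

0.655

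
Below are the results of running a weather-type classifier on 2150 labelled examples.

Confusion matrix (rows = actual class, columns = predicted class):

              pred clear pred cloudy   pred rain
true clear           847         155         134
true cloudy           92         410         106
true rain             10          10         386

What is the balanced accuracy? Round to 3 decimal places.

Balanced accuracy = mean of per-class recall.
  clear: recall = 847/1136 = 0.7456
  cloudy: recall = 410/608 = 0.6743
  rain: recall = 386/406 = 0.9507
Mean = (0.7456 + 0.6743 + 0.9507) / 3 = 0.790

0.790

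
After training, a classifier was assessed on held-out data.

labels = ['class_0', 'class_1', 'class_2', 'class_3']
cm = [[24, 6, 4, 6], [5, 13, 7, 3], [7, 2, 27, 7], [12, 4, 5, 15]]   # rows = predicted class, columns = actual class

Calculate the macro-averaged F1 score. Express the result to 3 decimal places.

Per-class F1 score (2·TP/(2·TP+FP+FN)):
  class_0: TP=24, FP=6+4+6=16, FN=5+7+12=24 → 48/88 = 0.5455
  class_1: TP=13, FP=5+7+3=15, FN=6+2+4=12 → 26/53 = 0.4906
  class_2: TP=27, FP=7+2+7=16, FN=4+7+5=16 → 54/86 = 0.6279
  class_3: TP=15, FP=12+4+5=21, FN=6+3+7=16 → 30/67 = 0.4478
Macro-F1 score = mean = (0.5455 + 0.4906 + 0.6279 + 0.4478) / 4 = 0.528

0.528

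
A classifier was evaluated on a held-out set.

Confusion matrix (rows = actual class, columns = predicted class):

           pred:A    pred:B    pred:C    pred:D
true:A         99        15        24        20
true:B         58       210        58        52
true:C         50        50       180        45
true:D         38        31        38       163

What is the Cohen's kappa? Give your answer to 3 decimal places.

0.431

Observed agreement pₒ = trace/N = 652/1131 = 0.5765
Expected agreement pₑ = Σ (rowᵢ·colᵢ)/N² = (158·245 + 378·306 + 325·300 + 270·280)/1131² = 0.2560
κ = (pₒ − pₑ)/(1 − pₑ) = (0.5765 − 0.2560)/(1 − 0.2560) = 0.431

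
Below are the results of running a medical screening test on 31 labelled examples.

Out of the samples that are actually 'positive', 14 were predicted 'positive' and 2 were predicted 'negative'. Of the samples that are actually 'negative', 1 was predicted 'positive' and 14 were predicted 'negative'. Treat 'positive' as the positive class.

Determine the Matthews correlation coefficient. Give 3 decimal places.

MCC = (TP·TN − FP·FN) / √((TP+FP)(TP+FN)(TN+FP)(TN+FN))
Numerator = 14·14 − 1·2 = 194
Denominator = √(15·16·15·16) = √57600 = 240.0000
MCC = 194 / 240.0000 = 0.808

0.808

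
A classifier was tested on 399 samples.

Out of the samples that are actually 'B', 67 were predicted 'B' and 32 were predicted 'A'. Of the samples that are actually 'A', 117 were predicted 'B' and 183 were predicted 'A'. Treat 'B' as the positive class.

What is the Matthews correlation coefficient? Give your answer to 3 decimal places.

MCC = (TP·TN − FP·FN) / √((TP+FP)(TP+FN)(TN+FP)(TN+FN))
Numerator = 67·183 − 117·32 = 8517
Denominator = √(184·99·300·215) = √1174932000 = 34277.2811
MCC = 8517 / 34277.2811 = 0.248

0.248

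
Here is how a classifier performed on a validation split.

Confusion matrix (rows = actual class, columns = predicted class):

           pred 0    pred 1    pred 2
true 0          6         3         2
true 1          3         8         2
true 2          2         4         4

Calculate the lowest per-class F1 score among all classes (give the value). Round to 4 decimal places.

0.4444

Per-class F1 score (2·TP/(2·TP+FP+FN)):
  0: TP=6, FP=3+2=5, FN=3+2=5 → 12/22 = 0.54545
  1: TP=8, FP=3+4=7, FN=3+2=5 → 16/28 = 0.57143
  2: TP=4, FP=2+2=4, FN=2+4=6 → 8/18 = 0.44444
Lowest is class '2' with F1 score = 0.4444.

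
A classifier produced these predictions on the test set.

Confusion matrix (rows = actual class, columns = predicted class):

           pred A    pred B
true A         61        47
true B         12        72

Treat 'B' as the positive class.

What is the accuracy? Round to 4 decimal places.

0.6927

Accuracy = (TP+TN)/N = (72+61)/192 = 0.6927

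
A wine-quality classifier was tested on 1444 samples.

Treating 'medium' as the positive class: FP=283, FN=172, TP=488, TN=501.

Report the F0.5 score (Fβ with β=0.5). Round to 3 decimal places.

Fβ = (1+β²)·TP / ((1+β²)·TP + β²·FN + FP), with β²=1/4
= 1.25·488 / (1.25·488 + 0.25·172 + 283) = 0.652

0.652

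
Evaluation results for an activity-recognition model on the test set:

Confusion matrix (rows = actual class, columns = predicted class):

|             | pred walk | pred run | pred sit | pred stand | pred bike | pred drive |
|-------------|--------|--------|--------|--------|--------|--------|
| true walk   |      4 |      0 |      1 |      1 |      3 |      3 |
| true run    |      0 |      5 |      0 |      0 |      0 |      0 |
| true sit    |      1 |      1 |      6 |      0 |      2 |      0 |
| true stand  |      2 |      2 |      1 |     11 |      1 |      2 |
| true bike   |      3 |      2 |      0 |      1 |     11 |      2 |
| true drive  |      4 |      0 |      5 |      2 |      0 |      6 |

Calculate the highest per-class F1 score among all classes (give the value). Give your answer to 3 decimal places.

0.667

Per-class F1 score (2·TP/(2·TP+FP+FN)):
  walk: TP=4, FP=0+1+2+3+4=10, FN=0+1+1+3+3=8 → 8/26 = 0.3077
  run: TP=5, FP=0+1+2+2+0=5, FN=0+0+0+0+0=0 → 10/15 = 0.6667
  sit: TP=6, FP=1+0+1+0+5=7, FN=1+1+0+2+0=4 → 12/23 = 0.5217
  stand: TP=11, FP=1+0+0+1+2=4, FN=2+2+1+1+2=8 → 22/34 = 0.6471
  bike: TP=11, FP=3+0+2+1+0=6, FN=3+2+0+1+2=8 → 22/36 = 0.6111
  drive: TP=6, FP=3+0+0+2+2=7, FN=4+0+5+2+0=11 → 12/30 = 0.4000
Highest is class 'run' with F1 score = 0.667.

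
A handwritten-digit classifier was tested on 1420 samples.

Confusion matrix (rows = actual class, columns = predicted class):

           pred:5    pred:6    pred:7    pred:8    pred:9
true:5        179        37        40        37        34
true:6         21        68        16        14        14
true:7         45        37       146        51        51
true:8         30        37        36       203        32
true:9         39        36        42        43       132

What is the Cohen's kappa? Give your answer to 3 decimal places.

0.385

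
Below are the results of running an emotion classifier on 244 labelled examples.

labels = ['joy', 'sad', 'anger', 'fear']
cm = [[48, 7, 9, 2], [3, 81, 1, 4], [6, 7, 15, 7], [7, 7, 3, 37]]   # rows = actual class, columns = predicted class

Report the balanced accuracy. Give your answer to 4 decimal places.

0.6878

Balanced accuracy = mean of per-class recall.
  joy: recall = 48/66 = 0.72727
  sad: recall = 81/89 = 0.91011
  anger: recall = 15/35 = 0.42857
  fear: recall = 37/54 = 0.68519
Mean = (0.72727 + 0.91011 + 0.42857 + 0.68519) / 4 = 0.6878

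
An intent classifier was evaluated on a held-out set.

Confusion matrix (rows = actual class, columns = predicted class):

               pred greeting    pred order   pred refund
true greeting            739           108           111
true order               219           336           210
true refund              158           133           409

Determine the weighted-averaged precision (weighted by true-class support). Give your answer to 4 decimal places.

0.6075

Per-class precision (TP/(TP+FP)):
  greeting: TP=739, FP=219+158=377 → 739/1116 = 0.66219
  order: TP=336, FP=108+133=241 → 336/577 = 0.58232
  refund: TP=409, FP=111+210=321 → 409/730 = 0.56027
Weighted-precision = Σ (supportᵢ/N)·precisionᵢ with N=2423: (958/2423)·0.66219 + (765/2423)·0.58232 + (700/2423)·0.56027 = 0.6075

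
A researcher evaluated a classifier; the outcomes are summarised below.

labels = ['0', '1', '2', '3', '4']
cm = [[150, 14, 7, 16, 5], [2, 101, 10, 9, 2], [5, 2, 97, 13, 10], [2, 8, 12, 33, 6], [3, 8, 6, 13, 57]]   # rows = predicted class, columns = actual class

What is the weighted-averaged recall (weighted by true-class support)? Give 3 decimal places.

Per-class recall (TP/(TP+FN)):
  0: TP=150, FN=2+5+2+3=12 → 150/162 = 0.9259
  1: TP=101, FN=14+2+8+8=32 → 101/133 = 0.7594
  2: TP=97, FN=7+10+12+6=35 → 97/132 = 0.7348
  3: TP=33, FN=16+9+13+13=51 → 33/84 = 0.3929
  4: TP=57, FN=5+2+10+6=23 → 57/80 = 0.7125
Weighted-recall = Σ (supportᵢ/N)·recallᵢ with N=591: (162/591)·0.9259 + (133/591)·0.7594 + (132/591)·0.7348 + (84/591)·0.3929 + (80/591)·0.7125 = 0.741

0.741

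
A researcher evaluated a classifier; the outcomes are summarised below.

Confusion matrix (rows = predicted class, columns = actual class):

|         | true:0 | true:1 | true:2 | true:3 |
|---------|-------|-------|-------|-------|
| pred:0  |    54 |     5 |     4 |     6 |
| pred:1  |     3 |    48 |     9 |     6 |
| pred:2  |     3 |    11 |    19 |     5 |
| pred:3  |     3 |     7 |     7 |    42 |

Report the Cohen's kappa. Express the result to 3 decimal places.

Observed agreement pₒ = trace/N = 163/232 = 0.7026
Expected agreement pₑ = Σ (rowᵢ·colᵢ)/N² = (63·69 + 71·66 + 39·38 + 59·59)/232² = 0.2600
κ = (pₒ − pₑ)/(1 − pₑ) = (0.7026 − 0.2600)/(1 − 0.2600) = 0.598

0.598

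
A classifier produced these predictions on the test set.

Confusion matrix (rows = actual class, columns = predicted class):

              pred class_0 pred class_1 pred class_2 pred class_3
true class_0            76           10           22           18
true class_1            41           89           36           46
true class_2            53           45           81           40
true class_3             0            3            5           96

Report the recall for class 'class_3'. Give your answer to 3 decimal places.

One-vs-rest for 'class_3': TP = diagonal; FP = other classes predicted 'class_3'; FN = 'class_3' predicted as other.
recall = TP/(TP+FN).
class_3: TP=96, FN=0+3+5=8 → 96/104 = 0.9231

0.923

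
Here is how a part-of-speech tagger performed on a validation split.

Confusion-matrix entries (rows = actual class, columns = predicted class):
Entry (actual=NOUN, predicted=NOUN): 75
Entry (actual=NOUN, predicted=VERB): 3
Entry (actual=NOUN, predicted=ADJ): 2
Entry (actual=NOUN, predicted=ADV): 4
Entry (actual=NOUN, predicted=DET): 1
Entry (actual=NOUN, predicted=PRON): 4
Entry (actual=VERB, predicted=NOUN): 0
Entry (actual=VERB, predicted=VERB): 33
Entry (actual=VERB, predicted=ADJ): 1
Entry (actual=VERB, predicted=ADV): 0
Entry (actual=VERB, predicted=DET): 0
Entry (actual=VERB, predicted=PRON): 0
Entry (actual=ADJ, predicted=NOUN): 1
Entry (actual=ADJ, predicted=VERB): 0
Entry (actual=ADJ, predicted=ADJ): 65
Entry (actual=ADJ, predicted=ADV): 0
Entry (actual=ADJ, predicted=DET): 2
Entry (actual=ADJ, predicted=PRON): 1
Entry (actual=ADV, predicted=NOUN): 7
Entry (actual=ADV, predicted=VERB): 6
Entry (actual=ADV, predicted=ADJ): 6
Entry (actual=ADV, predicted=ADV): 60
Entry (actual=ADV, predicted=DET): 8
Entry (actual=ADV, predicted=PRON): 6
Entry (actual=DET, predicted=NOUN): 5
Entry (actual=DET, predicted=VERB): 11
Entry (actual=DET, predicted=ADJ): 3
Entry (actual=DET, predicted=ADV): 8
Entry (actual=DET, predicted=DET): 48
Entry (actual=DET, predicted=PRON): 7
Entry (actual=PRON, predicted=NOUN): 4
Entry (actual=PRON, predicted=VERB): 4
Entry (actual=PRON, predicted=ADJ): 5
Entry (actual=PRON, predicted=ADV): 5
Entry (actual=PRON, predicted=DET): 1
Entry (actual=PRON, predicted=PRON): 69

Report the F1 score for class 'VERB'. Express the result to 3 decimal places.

0.725

One-vs-rest for 'VERB': TP = diagonal; FP = other classes predicted 'VERB'; FN = 'VERB' predicted as other.
F1 score = 2·TP/(2·TP+FP+FN).
VERB: TP=33, FP=3+0+6+11+4=24, FN=0+1+0+0+0=1 → 66/91 = 0.7253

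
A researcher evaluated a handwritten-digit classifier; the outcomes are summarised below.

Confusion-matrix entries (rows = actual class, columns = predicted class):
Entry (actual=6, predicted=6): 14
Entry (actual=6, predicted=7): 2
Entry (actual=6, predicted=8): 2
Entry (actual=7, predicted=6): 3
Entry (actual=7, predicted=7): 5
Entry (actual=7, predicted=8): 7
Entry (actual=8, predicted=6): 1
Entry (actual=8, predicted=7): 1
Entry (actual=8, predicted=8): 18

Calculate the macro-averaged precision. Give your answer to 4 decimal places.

Per-class precision (TP/(TP+FP)):
  6: TP=14, FP=3+1=4 → 14/18 = 0.77778
  7: TP=5, FP=2+1=3 → 5/8 = 0.62500
  8: TP=18, FP=2+7=9 → 18/27 = 0.66667
Macro-precision = mean = (0.77778 + 0.62500 + 0.66667) / 3 = 0.6898

0.6898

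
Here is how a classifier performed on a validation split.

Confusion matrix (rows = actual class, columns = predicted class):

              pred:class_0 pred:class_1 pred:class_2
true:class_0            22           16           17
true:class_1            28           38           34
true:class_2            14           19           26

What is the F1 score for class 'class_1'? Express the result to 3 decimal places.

F1 score = 2·TP/(2·TP+FP+FN).
class_1: TP=38, FP=16+19=35, FN=28+34=62 → 76/173 = 0.4393

0.439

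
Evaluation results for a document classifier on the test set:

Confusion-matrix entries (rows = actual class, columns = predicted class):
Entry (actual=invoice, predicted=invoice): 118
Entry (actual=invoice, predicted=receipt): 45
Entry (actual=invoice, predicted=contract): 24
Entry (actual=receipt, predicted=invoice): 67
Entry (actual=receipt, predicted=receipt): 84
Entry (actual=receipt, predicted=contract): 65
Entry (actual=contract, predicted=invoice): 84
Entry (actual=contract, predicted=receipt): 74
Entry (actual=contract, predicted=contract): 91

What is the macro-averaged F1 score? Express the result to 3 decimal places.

Per-class F1 score (2·TP/(2·TP+FP+FN)):
  invoice: TP=118, FP=67+84=151, FN=45+24=69 → 236/456 = 0.5175
  receipt: TP=84, FP=45+74=119, FN=67+65=132 → 168/419 = 0.4010
  contract: TP=91, FP=24+65=89, FN=84+74=158 → 182/429 = 0.4242
Macro-F1 score = mean = (0.5175 + 0.4010 + 0.4242) / 3 = 0.448

0.448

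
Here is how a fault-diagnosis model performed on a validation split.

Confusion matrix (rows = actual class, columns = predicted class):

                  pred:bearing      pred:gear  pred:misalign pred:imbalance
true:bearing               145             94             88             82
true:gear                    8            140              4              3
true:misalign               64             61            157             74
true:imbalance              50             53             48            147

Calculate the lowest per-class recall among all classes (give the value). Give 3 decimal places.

0.355

Per-class recall (TP/(TP+FN)):
  bearing: TP=145, FN=94+88+82=264 → 145/409 = 0.3545
  gear: TP=140, FN=8+4+3=15 → 140/155 = 0.9032
  misalign: TP=157, FN=64+61+74=199 → 157/356 = 0.4410
  imbalance: TP=147, FN=50+53+48=151 → 147/298 = 0.4933
Lowest is class 'bearing' with recall = 0.355.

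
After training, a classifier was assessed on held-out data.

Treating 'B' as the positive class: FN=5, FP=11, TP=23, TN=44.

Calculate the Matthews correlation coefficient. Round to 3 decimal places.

0.597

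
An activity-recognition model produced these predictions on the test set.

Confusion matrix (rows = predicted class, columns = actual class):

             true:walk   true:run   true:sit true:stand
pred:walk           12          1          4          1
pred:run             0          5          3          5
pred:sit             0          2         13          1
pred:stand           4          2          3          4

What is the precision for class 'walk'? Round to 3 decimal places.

0.667

precision = TP/(TP+FP).
walk: TP=12, FP=1+4+1=6 → 12/18 = 0.6667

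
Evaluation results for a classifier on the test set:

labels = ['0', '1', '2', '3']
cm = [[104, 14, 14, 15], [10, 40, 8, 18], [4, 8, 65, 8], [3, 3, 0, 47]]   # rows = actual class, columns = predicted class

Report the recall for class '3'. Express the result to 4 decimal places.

0.8868

recall = TP/(TP+FN).
3: TP=47, FN=3+3+0=6 → 47/53 = 0.88679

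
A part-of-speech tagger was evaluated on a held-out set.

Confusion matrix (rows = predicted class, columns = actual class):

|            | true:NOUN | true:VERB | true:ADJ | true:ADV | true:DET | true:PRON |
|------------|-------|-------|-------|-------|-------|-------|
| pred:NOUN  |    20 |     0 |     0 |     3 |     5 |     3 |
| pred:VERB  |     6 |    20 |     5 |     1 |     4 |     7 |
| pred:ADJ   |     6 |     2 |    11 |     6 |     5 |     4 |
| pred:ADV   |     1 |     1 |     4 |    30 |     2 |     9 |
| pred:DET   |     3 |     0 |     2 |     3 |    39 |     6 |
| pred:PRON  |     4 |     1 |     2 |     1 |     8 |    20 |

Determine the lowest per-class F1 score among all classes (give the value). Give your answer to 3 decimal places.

Per-class F1 score (2·TP/(2·TP+FP+FN)):
  NOUN: TP=20, FP=0+0+3+5+3=11, FN=6+6+1+3+4=20 → 40/71 = 0.5634
  VERB: TP=20, FP=6+5+1+4+7=23, FN=0+2+1+0+1=4 → 40/67 = 0.5970
  ADJ: TP=11, FP=6+2+6+5+4=23, FN=0+5+4+2+2=13 → 22/58 = 0.3793
  ADV: TP=30, FP=1+1+4+2+9=17, FN=3+1+6+3+1=14 → 60/91 = 0.6593
  DET: TP=39, FP=3+0+2+3+6=14, FN=5+4+5+2+8=24 → 78/116 = 0.6724
  PRON: TP=20, FP=4+1+2+1+8=16, FN=3+7+4+9+6=29 → 40/85 = 0.4706
Lowest is class 'ADJ' with F1 score = 0.379.

0.379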